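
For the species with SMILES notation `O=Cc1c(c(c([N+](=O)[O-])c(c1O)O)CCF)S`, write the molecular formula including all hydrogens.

Heavy atoms from the SMILES: 9 C, 1 F, 1 N, 5 O, 1 S.
Implicit hydrogens by atom environment:
  6 × C (aromatic): no H
  2 × C: 2 H each → 4
  2 × O: 1 H each → 2
  2 × O: no H
  1 × C: 1 H
  1 × F: no H
  1 × N (charge +1): no H
  1 × O (charge -1): no H
  1 × S: 1 H
  Total hydrogens = 8.
Molecular formula: C9H8FNO5S

C9H8FNO5S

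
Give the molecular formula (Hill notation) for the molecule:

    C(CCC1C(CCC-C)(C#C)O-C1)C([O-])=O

Heavy atoms from the SMILES: 13 C, 3 O.
Implicit hydrogens by atom environment:
  7 × C: 2 H each → 14
  3 × C: no H
  2 × C: 1 H each → 2
  2 × O: no H
  1 × C: 3 H
  1 × O (charge -1): no H
  Total hydrogens = 19.
Net charge -1.
Molecular formula: C13H19O3-

C13H19O3-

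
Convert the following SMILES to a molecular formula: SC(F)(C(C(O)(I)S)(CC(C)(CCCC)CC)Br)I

Heavy atoms from the SMILES: 1 Br, 12 C, 1 F, 2 I, 1 O, 2 S.
Implicit hydrogens by atom environment:
  5 × C: 2 H each → 10
  4 × C: no H
  3 × C: 3 H each → 9
  2 × I: no H
  2 × S: 1 H each → 2
  1 × Br: no H
  1 × F: no H
  1 × O: 1 H
  Total hydrogens = 22.
Molecular formula: C12H22BrFI2OS2

C12H22BrFI2OS2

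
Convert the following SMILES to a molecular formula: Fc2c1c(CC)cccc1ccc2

C12H11F

Heavy atoms from the SMILES: 12 C, 1 F.
Implicit hydrogens by atom environment:
  6 × C (aromatic): 1 H each → 6
  4 × C (aromatic): no H
  1 × C: 3 H
  1 × C: 2 H
  1 × F: no H
  Total hydrogens = 11.
Molecular formula: C12H11F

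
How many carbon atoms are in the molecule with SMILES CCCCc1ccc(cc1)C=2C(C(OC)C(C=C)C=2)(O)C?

19

The symbol for carbon appears 19 times in the SMILES. Lowercase c denotes aromatic carbon and counts toward C.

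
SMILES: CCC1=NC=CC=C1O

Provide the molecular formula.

Heavy atoms from the SMILES: 7 C, 1 N, 1 O.
Implicit hydrogens by atom environment:
  3 × C (aromatic): 1 H each → 3
  2 × C (aromatic): no H
  1 × C: 3 H
  1 × C: 2 H
  1 × N (aromatic): no H
  1 × O: 1 H
  Total hydrogens = 9.
Molecular formula: C7H9NO

C7H9NO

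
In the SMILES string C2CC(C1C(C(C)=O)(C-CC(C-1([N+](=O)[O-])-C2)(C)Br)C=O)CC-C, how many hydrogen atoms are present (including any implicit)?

26

Hydrogens are implicit in SMILES; fill each atom to its normal valence:
  7 × C: 2 H each → 14
  4 × C: no H
  3 × C: 3 H each → 9
  3 × C: 1 H each → 3
  3 × O: no H
  1 × Br: no H
  1 × N (charge +1): no H
  1 × O (charge -1): no H
  Total hydrogens = 26.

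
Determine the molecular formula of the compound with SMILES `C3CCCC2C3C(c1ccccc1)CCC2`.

C16H22

Heavy atoms from the SMILES: 16 C.
Implicit hydrogens by atom environment:
  7 × C: 2 H each → 14
  5 × C (aromatic): 1 H each → 5
  3 × C: 1 H each → 3
  1 × C (aromatic): no H
  Total hydrogens = 22.
Molecular formula: C16H22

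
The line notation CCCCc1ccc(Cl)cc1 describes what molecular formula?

Heavy atoms from the SMILES: 10 C, 1 Cl.
Implicit hydrogens by atom environment:
  4 × C (aromatic): 1 H each → 4
  3 × C: 2 H each → 6
  2 × C (aromatic): no H
  1 × C: 3 H
  1 × Cl: no H
  Total hydrogens = 13.
Molecular formula: C10H13Cl

C10H13Cl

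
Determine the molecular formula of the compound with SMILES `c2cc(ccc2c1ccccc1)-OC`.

C13H12O

Heavy atoms from the SMILES: 13 C, 1 O.
Implicit hydrogens by atom environment:
  9 × C (aromatic): 1 H each → 9
  3 × C (aromatic): no H
  1 × C: 3 H
  1 × O: no H
  Total hydrogens = 12.
Molecular formula: C13H12O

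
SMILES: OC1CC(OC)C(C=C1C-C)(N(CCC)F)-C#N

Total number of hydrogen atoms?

21

Hydrogens are implicit in SMILES; fill each atom to its normal valence:
  4 × C: 2 H each → 8
  3 × C: 3 H each → 9
  3 × C: 1 H each → 3
  3 × C: no H
  2 × N: no H
  1 × F: no H
  1 × O: 1 H
  1 × O: no H
  Total hydrogens = 21.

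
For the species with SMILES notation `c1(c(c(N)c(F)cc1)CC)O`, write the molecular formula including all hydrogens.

Heavy atoms from the SMILES: 8 C, 1 F, 1 N, 1 O.
Implicit hydrogens by atom environment:
  4 × C (aromatic): no H
  2 × C (aromatic): 1 H each → 2
  1 × C: 3 H
  1 × C: 2 H
  1 × F: no H
  1 × N: 2 H
  1 × O: 1 H
  Total hydrogens = 10.
Molecular formula: C8H10FNO

C8H10FNO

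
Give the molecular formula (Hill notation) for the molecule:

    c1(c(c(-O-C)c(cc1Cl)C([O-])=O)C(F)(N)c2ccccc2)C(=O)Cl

Heavy atoms from the SMILES: 16 C, 2 Cl, 1 F, 1 N, 4 O.
Implicit hydrogens by atom environment:
  6 × C (aromatic): 1 H each → 6
  6 × C (aromatic): no H
  3 × C: no H
  3 × O: no H
  2 × Cl: no H
  1 × C: 3 H
  1 × F: no H
  1 × N: 2 H
  1 × O (charge -1): no H
  Total hydrogens = 11.
Net charge -1.
Molecular formula: C16H11Cl2FNO4-

C16H11Cl2FNO4-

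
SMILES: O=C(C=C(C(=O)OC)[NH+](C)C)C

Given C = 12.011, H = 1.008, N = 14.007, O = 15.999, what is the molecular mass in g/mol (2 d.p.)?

Molecular formula: C8H14NO3+.
M = 8×12.011 + 14×1.008 + 1×14.007 + 3×15.999 = 172.20 g/mol.

172.20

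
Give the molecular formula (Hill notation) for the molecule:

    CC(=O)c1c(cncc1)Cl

Heavy atoms from the SMILES: 7 C, 1 Cl, 1 N, 1 O.
Implicit hydrogens by atom environment:
  3 × C (aromatic): 1 H each → 3
  2 × C (aromatic): no H
  1 × C: 3 H
  1 × C: no H
  1 × Cl: no H
  1 × N (aromatic): no H
  1 × O: no H
  Total hydrogens = 6.
Molecular formula: C7H6ClNO

C7H6ClNO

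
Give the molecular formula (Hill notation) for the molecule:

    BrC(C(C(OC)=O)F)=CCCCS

C8H12BrFO2S

Heavy atoms from the SMILES: 1 Br, 8 C, 1 F, 2 O, 1 S.
Implicit hydrogens by atom environment:
  3 × C: 2 H each → 6
  2 × C: 1 H each → 2
  2 × C: no H
  2 × O: no H
  1 × Br: no H
  1 × C: 3 H
  1 × F: no H
  1 × S: 1 H
  Total hydrogens = 12.
Molecular formula: C8H12BrFO2S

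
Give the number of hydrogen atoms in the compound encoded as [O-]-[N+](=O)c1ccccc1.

Hydrogens are implicit in SMILES; fill each atom to its normal valence:
  5 × C (aromatic): 1 H each → 5
  1 × C (aromatic): no H
  1 × N (charge +1): no H
  1 × O: no H
  1 × O (charge -1): no H
  Total hydrogens = 5.

5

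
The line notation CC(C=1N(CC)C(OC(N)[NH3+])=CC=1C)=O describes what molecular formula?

Heavy atoms from the SMILES: 10 C, 3 N, 2 O.
Implicit hydrogens by atom environment:
  3 × C: 3 H each → 9
  3 × C (aromatic): no H
  2 × O: no H
  1 × C: 2 H
  1 × C (aromatic): 1 H
  1 × C: 1 H
  1 × C: no H
  1 × N (charge +1): 3 H
  1 × N: 2 H
  1 × N (aromatic): no H
  Total hydrogens = 18.
Net charge +1.
Molecular formula: C10H18N3O2+

C10H18N3O2+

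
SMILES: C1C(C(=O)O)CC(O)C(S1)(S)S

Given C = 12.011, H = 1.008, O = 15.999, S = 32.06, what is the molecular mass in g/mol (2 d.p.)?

226.32

Molecular formula: C6H10O3S3.
M = 6×12.011 + 10×1.008 + 3×15.999 + 3×32.06 = 226.32 g/mol.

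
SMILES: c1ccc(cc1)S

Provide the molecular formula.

Heavy atoms from the SMILES: 6 C, 1 S.
Implicit hydrogens by atom environment:
  5 × C (aromatic): 1 H each → 5
  1 × C (aromatic): no H
  1 × S: 1 H
  Total hydrogens = 6.
Molecular formula: C6H6S

C6H6S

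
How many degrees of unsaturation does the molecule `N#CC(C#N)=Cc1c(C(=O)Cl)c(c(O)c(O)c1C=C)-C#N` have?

Molecular formula from the SMILES: C14H6ClN3O3.
DoU = (2C + 2 + N − H − X)/2 = (2·14 + 2 + 3 − 6 − 1)/2 = 26/2 = 13.
(Structurally: 1 ring(s) + 12 π bond(s) = 13.)

13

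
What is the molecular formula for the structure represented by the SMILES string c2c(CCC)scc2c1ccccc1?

Heavy atoms from the SMILES: 13 C, 1 S.
Implicit hydrogens by atom environment:
  7 × C (aromatic): 1 H each → 7
  3 × C (aromatic): no H
  2 × C: 2 H each → 4
  1 × C: 3 H
  1 × S (aromatic): no H
  Total hydrogens = 14.
Molecular formula: C13H14S

C13H14S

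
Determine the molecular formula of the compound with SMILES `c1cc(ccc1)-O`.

Heavy atoms from the SMILES: 6 C, 1 O.
Implicit hydrogens by atom environment:
  5 × C (aromatic): 1 H each → 5
  1 × C (aromatic): no H
  1 × O: 1 H
  Total hydrogens = 6.
Molecular formula: C6H6O

C6H6O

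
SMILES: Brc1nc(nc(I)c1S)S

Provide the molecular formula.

Heavy atoms from the SMILES: 1 Br, 4 C, 1 I, 2 N, 2 S.
Implicit hydrogens by atom environment:
  4 × C (aromatic): no H
  2 × N (aromatic): no H
  2 × S: 1 H each → 2
  1 × Br: no H
  1 × I: no H
  Total hydrogens = 2.
Molecular formula: C4H2BrIN2S2

C4H2BrIN2S2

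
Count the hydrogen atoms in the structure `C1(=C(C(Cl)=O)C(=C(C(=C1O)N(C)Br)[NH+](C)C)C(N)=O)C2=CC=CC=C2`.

18

Hydrogens are implicit in SMILES; fill each atom to its normal valence:
  7 × C (aromatic): no H
  5 × C (aromatic): 1 H each → 5
  3 × C: 3 H each → 9
  2 × C: no H
  2 × O: no H
  1 × Br: no H
  1 × Cl: no H
  1 × N: 2 H
  1 × N (charge +1): 1 H
  1 × N: no H
  1 × O: 1 H
  Total hydrogens = 18.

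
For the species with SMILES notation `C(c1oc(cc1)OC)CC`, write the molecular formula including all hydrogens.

Heavy atoms from the SMILES: 8 C, 2 O.
Implicit hydrogens by atom environment:
  2 × C: 3 H each → 6
  2 × C: 2 H each → 4
  2 × C (aromatic): 1 H each → 2
  2 × C (aromatic): no H
  1 × O (aromatic): no H
  1 × O: no H
  Total hydrogens = 12.
Molecular formula: C8H12O2

C8H12O2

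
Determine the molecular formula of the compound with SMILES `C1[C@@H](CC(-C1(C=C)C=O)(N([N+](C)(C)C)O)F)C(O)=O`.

C12H20FN2O4+

Heavy atoms from the SMILES: 12 C, 1 F, 2 N, 4 O.
Implicit hydrogens by atom environment:
  3 × C: 3 H each → 9
  3 × C: 2 H each → 6
  3 × C: 1 H each → 3
  3 × C: no H
  2 × O: 1 H each → 2
  2 × O: no H
  1 × F: no H
  1 × N: no H
  1 × N (charge +1): no H
  Total hydrogens = 20.
Net charge +1.
Molecular formula: C12H20FN2O4+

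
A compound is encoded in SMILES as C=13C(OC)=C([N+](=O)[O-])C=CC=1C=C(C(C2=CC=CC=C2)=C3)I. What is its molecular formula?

C17H12INO3

Heavy atoms from the SMILES: 17 C, 1 I, 1 N, 3 O.
Implicit hydrogens by atom environment:
  9 × C (aromatic): 1 H each → 9
  7 × C (aromatic): no H
  2 × O: no H
  1 × C: 3 H
  1 × I: no H
  1 × N (charge +1): no H
  1 × O (charge -1): no H
  Total hydrogens = 12.
Molecular formula: C17H12INO3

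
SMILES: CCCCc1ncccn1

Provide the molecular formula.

Heavy atoms from the SMILES: 8 C, 2 N.
Implicit hydrogens by atom environment:
  3 × C: 2 H each → 6
  3 × C (aromatic): 1 H each → 3
  2 × N (aromatic): no H
  1 × C: 3 H
  1 × C (aromatic): no H
  Total hydrogens = 12.
Molecular formula: C8H12N2

C8H12N2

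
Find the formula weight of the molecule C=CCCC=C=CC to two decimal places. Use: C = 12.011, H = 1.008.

Molecular formula: C8H12.
M = 8×12.011 + 12×1.008 = 108.18 g/mol.

108.18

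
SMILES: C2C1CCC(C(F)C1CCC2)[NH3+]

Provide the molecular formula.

Heavy atoms from the SMILES: 10 C, 1 F, 1 N.
Implicit hydrogens by atom environment:
  6 × C: 2 H each → 12
  4 × C: 1 H each → 4
  1 × F: no H
  1 × N (charge +1): 3 H
  Total hydrogens = 19.
Net charge +1.
Molecular formula: C10H19FN+

C10H19FN+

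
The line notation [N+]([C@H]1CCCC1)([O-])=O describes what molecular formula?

C5H9NO2

Heavy atoms from the SMILES: 5 C, 1 N, 2 O.
Implicit hydrogens by atom environment:
  4 × C: 2 H each → 8
  1 × C: 1 H
  1 × N (charge +1): no H
  1 × O: no H
  1 × O (charge -1): no H
  Total hydrogens = 9.
Molecular formula: C5H9NO2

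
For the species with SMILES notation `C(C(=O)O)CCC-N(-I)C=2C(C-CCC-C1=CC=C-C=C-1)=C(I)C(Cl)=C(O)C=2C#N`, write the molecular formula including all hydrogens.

Heavy atoms from the SMILES: 22 C, 1 Cl, 2 I, 2 N, 3 O.
Implicit hydrogens by atom environment:
  8 × C: 2 H each → 16
  7 × C (aromatic): no H
  5 × C (aromatic): 1 H each → 5
  2 × C: no H
  2 × I: no H
  2 × N: no H
  2 × O: 1 H each → 2
  1 × Cl: no H
  1 × O: no H
  Total hydrogens = 23.
Molecular formula: C22H23ClI2N2O3

C22H23ClI2N2O3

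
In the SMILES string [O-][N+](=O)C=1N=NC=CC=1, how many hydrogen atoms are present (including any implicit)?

Hydrogens are implicit in SMILES; fill each atom to its normal valence:
  3 × C (aromatic): 1 H each → 3
  2 × N (aromatic): no H
  1 × C (aromatic): no H
  1 × N (charge +1): no H
  1 × O: no H
  1 × O (charge -1): no H
  Total hydrogens = 3.

3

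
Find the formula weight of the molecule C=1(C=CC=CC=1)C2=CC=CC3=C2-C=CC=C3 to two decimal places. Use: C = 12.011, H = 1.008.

Molecular formula: C16H12.
M = 16×12.011 + 12×1.008 = 204.27 g/mol.

204.27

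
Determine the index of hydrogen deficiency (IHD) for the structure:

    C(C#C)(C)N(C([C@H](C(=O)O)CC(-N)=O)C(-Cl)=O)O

5

Molecular formula from the SMILES: C10H13ClN2O5.
DoU = (2C + 2 + N − H − X)/2 = (2·10 + 2 + 2 − 13 − 1)/2 = 10/2 = 5.
(Structurally: 0 ring(s) + 5 π bond(s) = 5.)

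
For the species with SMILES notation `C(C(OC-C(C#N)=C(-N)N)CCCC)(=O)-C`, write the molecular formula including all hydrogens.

Heavy atoms from the SMILES: 11 C, 3 N, 2 O.
Implicit hydrogens by atom environment:
  4 × C: 2 H each → 8
  4 × C: no H
  2 × C: 3 H each → 6
  2 × N: 2 H each → 4
  2 × O: no H
  1 × C: 1 H
  1 × N: no H
  Total hydrogens = 19.
Molecular formula: C11H19N3O2

C11H19N3O2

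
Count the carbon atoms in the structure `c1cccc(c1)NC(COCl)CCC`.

11

The symbol for carbon appears 11 times in the SMILES. Lowercase c denotes aromatic carbon and counts toward C.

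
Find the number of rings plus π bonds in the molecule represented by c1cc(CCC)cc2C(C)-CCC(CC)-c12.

Molecular formula from the SMILES: C16H24.
DoU = (2C + 2 + N − H − X)/2 = (2·16 + 2 + 0 − 24 − 0)/2 = 10/2 = 5.
(Structurally: 2 ring(s) + 3 π bond(s) = 5.)

5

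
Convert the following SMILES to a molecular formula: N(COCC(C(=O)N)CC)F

Heavy atoms from the SMILES: 6 C, 1 F, 2 N, 2 O.
Implicit hydrogens by atom environment:
  3 × C: 2 H each → 6
  2 × O: no H
  1 × C: 3 H
  1 × C: 1 H
  1 × C: no H
  1 × F: no H
  1 × N: 2 H
  1 × N: 1 H
  Total hydrogens = 13.
Molecular formula: C6H13FN2O2

C6H13FN2O2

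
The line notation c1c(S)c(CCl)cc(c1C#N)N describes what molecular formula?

C8H7ClN2S

Heavy atoms from the SMILES: 8 C, 1 Cl, 2 N, 1 S.
Implicit hydrogens by atom environment:
  4 × C (aromatic): no H
  2 × C (aromatic): 1 H each → 2
  1 × C: 2 H
  1 × C: no H
  1 × Cl: no H
  1 × N: 2 H
  1 × N: no H
  1 × S: 1 H
  Total hydrogens = 7.
Molecular formula: C8H7ClN2S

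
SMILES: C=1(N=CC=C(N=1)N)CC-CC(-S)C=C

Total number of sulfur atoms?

The symbol for sulfur appears 1 time in the SMILES.

1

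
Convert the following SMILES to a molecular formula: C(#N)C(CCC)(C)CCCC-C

C11H21N

Heavy atoms from the SMILES: 11 C, 1 N.
Implicit hydrogens by atom environment:
  6 × C: 2 H each → 12
  3 × C: 3 H each → 9
  2 × C: no H
  1 × N: no H
  Total hydrogens = 21.
Molecular formula: C11H21N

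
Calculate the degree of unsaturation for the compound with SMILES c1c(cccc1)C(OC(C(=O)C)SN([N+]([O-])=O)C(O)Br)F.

Molecular formula from the SMILES: C11H12BrFN2O5S.
DoU = (2C + 2 + N − H − X)/2 = (2·11 + 2 + 2 − 12 − 2)/2 = 12/2 = 6.
(Structurally: 1 ring(s) + 5 π bond(s) = 6.)

6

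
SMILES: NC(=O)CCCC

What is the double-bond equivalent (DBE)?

Molecular formula from the SMILES: C5H11NO.
DoU = (2C + 2 + N − H − X)/2 = (2·5 + 2 + 1 − 11 − 0)/2 = 2/2 = 1.
(Structurally: 0 ring(s) + 1 π bond(s) = 1.)

1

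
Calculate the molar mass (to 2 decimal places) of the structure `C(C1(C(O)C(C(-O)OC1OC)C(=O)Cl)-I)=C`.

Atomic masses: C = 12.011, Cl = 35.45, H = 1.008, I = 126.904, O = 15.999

362.54

Molecular formula: C9H12ClIO5.
M = 9×12.011 + 1×35.45 + 12×1.008 + 1×126.904 + 5×15.999 = 362.54 g/mol.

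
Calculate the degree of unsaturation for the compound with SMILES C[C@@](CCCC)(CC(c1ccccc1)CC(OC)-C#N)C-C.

6

Molecular formula from the SMILES: C20H31NO.
DoU = (2C + 2 + N − H − X)/2 = (2·20 + 2 + 1 − 31 − 0)/2 = 12/2 = 6.
(Structurally: 1 ring(s) + 5 π bond(s) = 6.)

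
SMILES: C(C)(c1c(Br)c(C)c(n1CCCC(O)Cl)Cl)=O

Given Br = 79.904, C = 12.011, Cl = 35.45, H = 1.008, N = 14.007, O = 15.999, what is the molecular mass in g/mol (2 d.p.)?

Molecular formula: C11H14BrCl2NO2.
M = 1×79.904 + 11×12.011 + 2×35.45 + 14×1.008 + 1×14.007 + 2×15.999 = 343.04 g/mol.

343.04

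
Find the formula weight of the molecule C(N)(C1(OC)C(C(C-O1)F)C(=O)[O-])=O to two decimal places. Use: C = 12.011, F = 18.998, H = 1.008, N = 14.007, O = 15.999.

Molecular formula: C7H9FNO5-.
M = 7×12.011 + 1×18.998 + 9×1.008 + 1×14.007 + 5×15.999 = 206.15 g/mol.

206.15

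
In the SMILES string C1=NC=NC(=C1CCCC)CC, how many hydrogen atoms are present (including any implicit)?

Hydrogens are implicit in SMILES; fill each atom to its normal valence:
  4 × C: 2 H each → 8
  2 × C: 3 H each → 6
  2 × C (aromatic): 1 H each → 2
  2 × C (aromatic): no H
  2 × N (aromatic): no H
  Total hydrogens = 16.

16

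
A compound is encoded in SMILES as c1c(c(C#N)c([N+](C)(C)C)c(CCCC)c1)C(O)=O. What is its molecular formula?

Heavy atoms from the SMILES: 15 C, 2 N, 2 O.
Implicit hydrogens by atom environment:
  4 × C: 3 H each → 12
  4 × C (aromatic): no H
  3 × C: 2 H each → 6
  2 × C (aromatic): 1 H each → 2
  2 × C: no H
  1 × N: no H
  1 × N (charge +1): no H
  1 × O: 1 H
  1 × O: no H
  Total hydrogens = 21.
Net charge +1.
Molecular formula: C15H21N2O2+

C15H21N2O2+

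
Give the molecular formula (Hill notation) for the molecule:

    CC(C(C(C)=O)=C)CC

C8H14O

Heavy atoms from the SMILES: 8 C, 1 O.
Implicit hydrogens by atom environment:
  3 × C: 3 H each → 9
  2 × C: 2 H each → 4
  2 × C: no H
  1 × C: 1 H
  1 × O: no H
  Total hydrogens = 14.
Molecular formula: C8H14O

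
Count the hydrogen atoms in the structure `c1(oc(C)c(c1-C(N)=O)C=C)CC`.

13

Hydrogens are implicit in SMILES; fill each atom to its normal valence:
  4 × C (aromatic): no H
  2 × C: 3 H each → 6
  2 × C: 2 H each → 4
  1 × C: 1 H
  1 × C: no H
  1 × N: 2 H
  1 × O (aromatic): no H
  1 × O: no H
  Total hydrogens = 13.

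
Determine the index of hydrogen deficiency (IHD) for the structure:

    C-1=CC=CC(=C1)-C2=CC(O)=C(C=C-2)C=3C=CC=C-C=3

Molecular formula from the SMILES: C18H14O.
DoU = (2C + 2 + N − H − X)/2 = (2·18 + 2 + 0 − 14 − 0)/2 = 24/2 = 12.
(Structurally: 3 ring(s) + 9 π bond(s) = 12.)

12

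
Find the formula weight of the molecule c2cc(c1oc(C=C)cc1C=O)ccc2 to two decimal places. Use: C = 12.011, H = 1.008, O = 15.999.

Molecular formula: C13H10O2.
M = 13×12.011 + 10×1.008 + 2×15.999 = 198.22 g/mol.

198.22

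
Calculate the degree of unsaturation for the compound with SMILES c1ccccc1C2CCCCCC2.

Molecular formula from the SMILES: C13H18.
DoU = (2C + 2 + N − H − X)/2 = (2·13 + 2 + 0 − 18 − 0)/2 = 10/2 = 5.
(Structurally: 2 ring(s) + 3 π bond(s) = 5.)

5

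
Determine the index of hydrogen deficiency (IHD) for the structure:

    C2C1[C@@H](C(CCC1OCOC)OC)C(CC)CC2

Molecular formula from the SMILES: C15H28O3.
DoU = (2C + 2 + N − H − X)/2 = (2·15 + 2 + 0 − 28 − 0)/2 = 4/2 = 2.
(Structurally: 2 ring(s) + 0 π bond(s) = 2.)

2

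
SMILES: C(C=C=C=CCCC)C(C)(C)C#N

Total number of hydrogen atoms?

17

Hydrogens are implicit in SMILES; fill each atom to its normal valence:
  4 × C: no H
  3 × C: 3 H each → 9
  3 × C: 2 H each → 6
  2 × C: 1 H each → 2
  1 × N: no H
  Total hydrogens = 17.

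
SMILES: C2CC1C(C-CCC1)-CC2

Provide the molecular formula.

C10H18

Heavy atoms from the SMILES: 10 C.
Implicit hydrogens by atom environment:
  8 × C: 2 H each → 16
  2 × C: 1 H each → 2
  Total hydrogens = 18.
Molecular formula: C10H18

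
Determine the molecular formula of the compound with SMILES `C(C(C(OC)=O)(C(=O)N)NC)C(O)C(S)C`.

Heavy atoms from the SMILES: 9 C, 2 N, 4 O, 1 S.
Implicit hydrogens by atom environment:
  3 × C: 3 H each → 9
  3 × C: no H
  3 × O: no H
  2 × C: 1 H each → 2
  1 × C: 2 H
  1 × N: 2 H
  1 × N: 1 H
  1 × O: 1 H
  1 × S: 1 H
  Total hydrogens = 18.
Molecular formula: C9H18N2O4S

C9H18N2O4S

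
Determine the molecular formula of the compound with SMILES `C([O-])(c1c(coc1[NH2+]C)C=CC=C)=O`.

C10H11NO3

Heavy atoms from the SMILES: 10 C, 1 N, 3 O.
Implicit hydrogens by atom environment:
  3 × C: 1 H each → 3
  3 × C (aromatic): no H
  1 × C: 3 H
  1 × C: 2 H
  1 × C (aromatic): 1 H
  1 × C: no H
  1 × N (charge +1): 2 H
  1 × O (aromatic): no H
  1 × O: no H
  1 × O (charge -1): no H
  Total hydrogens = 11.
Molecular formula: C10H11NO3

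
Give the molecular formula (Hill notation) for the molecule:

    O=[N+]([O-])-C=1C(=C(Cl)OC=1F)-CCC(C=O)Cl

Heavy atoms from the SMILES: 8 C, 2 Cl, 1 F, 1 N, 4 O.
Implicit hydrogens by atom environment:
  4 × C (aromatic): no H
  2 × C: 2 H each → 4
  2 × C: 1 H each → 2
  2 × Cl: no H
  2 × O: no H
  1 × F: no H
  1 × N (charge +1): no H
  1 × O (aromatic): no H
  1 × O (charge -1): no H
  Total hydrogens = 6.
Molecular formula: C8H6Cl2FNO4

C8H6Cl2FNO4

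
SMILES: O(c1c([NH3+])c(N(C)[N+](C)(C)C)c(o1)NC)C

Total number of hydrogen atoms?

Hydrogens are implicit in SMILES; fill each atom to its normal valence:
  6 × C: 3 H each → 18
  4 × C (aromatic): no H
  1 × N (charge +1): 3 H
  1 × N: 1 H
  1 × N: no H
  1 × N (charge +1): no H
  1 × O (aromatic): no H
  1 × O: no H
  Total hydrogens = 22.

22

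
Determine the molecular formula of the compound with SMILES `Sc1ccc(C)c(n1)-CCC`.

Heavy atoms from the SMILES: 9 C, 1 N, 1 S.
Implicit hydrogens by atom environment:
  3 × C (aromatic): no H
  2 × C: 3 H each → 6
  2 × C: 2 H each → 4
  2 × C (aromatic): 1 H each → 2
  1 × N (aromatic): no H
  1 × S: 1 H
  Total hydrogens = 13.
Molecular formula: C9H13NS

C9H13NS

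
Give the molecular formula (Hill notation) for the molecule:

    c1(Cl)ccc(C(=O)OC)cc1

C8H7ClO2

Heavy atoms from the SMILES: 8 C, 1 Cl, 2 O.
Implicit hydrogens by atom environment:
  4 × C (aromatic): 1 H each → 4
  2 × C (aromatic): no H
  2 × O: no H
  1 × C: 3 H
  1 × C: no H
  1 × Cl: no H
  Total hydrogens = 7.
Molecular formula: C8H7ClO2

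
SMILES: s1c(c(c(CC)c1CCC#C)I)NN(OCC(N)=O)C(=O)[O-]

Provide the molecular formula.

Heavy atoms from the SMILES: 13 C, 1 I, 3 N, 4 O, 1 S.
Implicit hydrogens by atom environment:
  4 × C: 2 H each → 8
  4 × C (aromatic): no H
  3 × C: no H
  3 × O: no H
  1 × C: 3 H
  1 × C: 1 H
  1 × I: no H
  1 × N: 2 H
  1 × N: 1 H
  1 × N: no H
  1 × O (charge -1): no H
  1 × S (aromatic): no H
  Total hydrogens = 15.
Net charge -1.
Molecular formula: C13H15IN3O4S-

C13H15IN3O4S-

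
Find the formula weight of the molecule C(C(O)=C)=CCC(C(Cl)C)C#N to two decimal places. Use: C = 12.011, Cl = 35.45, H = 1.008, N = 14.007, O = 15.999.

185.65

Molecular formula: C9H12ClNO.
M = 9×12.011 + 1×35.45 + 12×1.008 + 1×14.007 + 1×15.999 = 185.65 g/mol.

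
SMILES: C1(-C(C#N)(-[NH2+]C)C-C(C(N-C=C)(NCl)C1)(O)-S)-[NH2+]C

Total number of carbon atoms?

11

The symbol for carbon appears 11 times in the SMILES. (Cl is a single chlorine, not C + l.)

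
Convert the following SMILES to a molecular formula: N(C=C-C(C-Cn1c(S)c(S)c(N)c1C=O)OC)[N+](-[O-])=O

C11H16N4O4S2

Heavy atoms from the SMILES: 11 C, 4 N, 4 O, 2 S.
Implicit hydrogens by atom environment:
  4 × C: 1 H each → 4
  4 × C (aromatic): no H
  3 × O: no H
  2 × C: 2 H each → 4
  2 × S: 1 H each → 2
  1 × C: 3 H
  1 × N: 2 H
  1 × N: 1 H
  1 × N (aromatic): no H
  1 × N (charge +1): no H
  1 × O (charge -1): no H
  Total hydrogens = 16.
Molecular formula: C11H16N4O4S2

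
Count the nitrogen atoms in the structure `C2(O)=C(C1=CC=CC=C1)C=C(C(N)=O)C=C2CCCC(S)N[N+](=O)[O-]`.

3

The symbol for nitrogen appears 3 times in the SMILES.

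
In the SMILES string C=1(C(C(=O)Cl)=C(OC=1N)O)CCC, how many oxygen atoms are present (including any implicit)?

The symbol for oxygen appears 3 times in the SMILES.

3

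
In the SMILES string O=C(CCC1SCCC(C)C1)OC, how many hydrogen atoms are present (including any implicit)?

18

Hydrogens are implicit in SMILES; fill each atom to its normal valence:
  5 × C: 2 H each → 10
  2 × C: 3 H each → 6
  2 × C: 1 H each → 2
  2 × O: no H
  1 × C: no H
  1 × S: no H
  Total hydrogens = 18.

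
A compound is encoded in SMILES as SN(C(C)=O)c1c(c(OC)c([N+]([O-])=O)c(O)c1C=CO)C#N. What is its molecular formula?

C12H11N3O6S

Heavy atoms from the SMILES: 12 C, 3 N, 6 O, 1 S.
Implicit hydrogens by atom environment:
  6 × C (aromatic): no H
  3 × O: no H
  2 × C: 3 H each → 6
  2 × C: 1 H each → 2
  2 × C: no H
  2 × N: no H
  2 × O: 1 H each → 2
  1 × N (charge +1): no H
  1 × O (charge -1): no H
  1 × S: 1 H
  Total hydrogens = 11.
Molecular formula: C12H11N3O6S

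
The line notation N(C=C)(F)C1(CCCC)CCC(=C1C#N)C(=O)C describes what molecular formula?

C14H19FN2O

Heavy atoms from the SMILES: 14 C, 1 F, 2 N, 1 O.
Implicit hydrogens by atom environment:
  6 × C: 2 H each → 12
  5 × C: no H
  2 × C: 3 H each → 6
  2 × N: no H
  1 × C: 1 H
  1 × F: no H
  1 × O: no H
  Total hydrogens = 19.
Molecular formula: C14H19FN2O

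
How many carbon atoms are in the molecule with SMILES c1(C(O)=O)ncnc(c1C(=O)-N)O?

The symbol for carbon appears 6 times in the SMILES. Lowercase c denotes aromatic carbon and counts toward C.

6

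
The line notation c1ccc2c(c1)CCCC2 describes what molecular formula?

C10H12

Heavy atoms from the SMILES: 10 C.
Implicit hydrogens by atom environment:
  4 × C: 2 H each → 8
  4 × C (aromatic): 1 H each → 4
  2 × C (aromatic): no H
  Total hydrogens = 12.
Molecular formula: C10H12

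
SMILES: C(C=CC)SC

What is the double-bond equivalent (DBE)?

1

Molecular formula from the SMILES: C5H10S.
DoU = (2C + 2 + N − H − X)/2 = (2·5 + 2 + 0 − 10 − 0)/2 = 2/2 = 1.
(Structurally: 0 ring(s) + 1 π bond(s) = 1.)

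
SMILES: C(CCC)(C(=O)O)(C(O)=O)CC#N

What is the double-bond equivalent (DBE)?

Molecular formula from the SMILES: C8H11NO4.
DoU = (2C + 2 + N − H − X)/2 = (2·8 + 2 + 1 − 11 − 0)/2 = 8/2 = 4.
(Structurally: 0 ring(s) + 4 π bond(s) = 4.)

4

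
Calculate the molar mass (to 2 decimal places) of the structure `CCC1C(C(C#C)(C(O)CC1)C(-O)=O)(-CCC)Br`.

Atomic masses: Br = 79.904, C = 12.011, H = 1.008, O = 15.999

Molecular formula: C14H21BrO3.
M = 1×79.904 + 14×12.011 + 21×1.008 + 3×15.999 = 317.22 g/mol.

317.22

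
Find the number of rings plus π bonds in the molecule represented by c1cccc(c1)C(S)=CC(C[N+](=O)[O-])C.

Molecular formula from the SMILES: C11H13NO2S.
DoU = (2C + 2 + N − H − X)/2 = (2·11 + 2 + 1 − 13 − 0)/2 = 12/2 = 6.
(Structurally: 1 ring(s) + 5 π bond(s) = 6.)

6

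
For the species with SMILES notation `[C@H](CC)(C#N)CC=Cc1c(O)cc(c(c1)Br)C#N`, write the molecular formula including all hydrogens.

C14H13BrN2O

Heavy atoms from the SMILES: 1 Br, 14 C, 2 N, 1 O.
Implicit hydrogens by atom environment:
  4 × C (aromatic): no H
  3 × C: 1 H each → 3
  2 × C: 2 H each → 4
  2 × C (aromatic): 1 H each → 2
  2 × C: no H
  2 × N: no H
  1 × Br: no H
  1 × C: 3 H
  1 × O: 1 H
  Total hydrogens = 13.
Molecular formula: C14H13BrN2O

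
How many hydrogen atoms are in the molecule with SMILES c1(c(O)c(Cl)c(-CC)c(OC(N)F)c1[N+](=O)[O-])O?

10

Hydrogens are implicit in SMILES; fill each atom to its normal valence:
  6 × C (aromatic): no H
  2 × O: 1 H each → 2
  2 × O: no H
  1 × C: 3 H
  1 × C: 2 H
  1 × C: 1 H
  1 × Cl: no H
  1 × F: no H
  1 × N: 2 H
  1 × N (charge +1): no H
  1 × O (charge -1): no H
  Total hydrogens = 10.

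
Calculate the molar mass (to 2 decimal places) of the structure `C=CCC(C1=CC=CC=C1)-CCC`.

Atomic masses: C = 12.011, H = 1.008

174.29

Molecular formula: C13H18.
M = 13×12.011 + 18×1.008 = 174.29 g/mol.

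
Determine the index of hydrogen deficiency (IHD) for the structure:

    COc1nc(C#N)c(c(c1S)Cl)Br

6

Molecular formula from the SMILES: C7H4BrClN2OS.
DoU = (2C + 2 + N − H − X)/2 = (2·7 + 2 + 2 − 4 − 2)/2 = 12/2 = 6.
(Structurally: 1 ring(s) + 5 π bond(s) = 6.)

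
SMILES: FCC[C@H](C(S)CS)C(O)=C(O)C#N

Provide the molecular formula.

Heavy atoms from the SMILES: 8 C, 1 F, 1 N, 2 O, 2 S.
Implicit hydrogens by atom environment:
  3 × C: 2 H each → 6
  3 × C: no H
  2 × C: 1 H each → 2
  2 × O: 1 H each → 2
  2 × S: 1 H each → 2
  1 × F: no H
  1 × N: no H
  Total hydrogens = 12.
Molecular formula: C8H12FNO2S2

C8H12FNO2S2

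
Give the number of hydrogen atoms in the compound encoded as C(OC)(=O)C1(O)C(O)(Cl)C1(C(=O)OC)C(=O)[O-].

8

Hydrogens are implicit in SMILES; fill each atom to its normal valence:
  6 × C: no H
  5 × O: no H
  2 × C: 3 H each → 6
  2 × O: 1 H each → 2
  1 × Cl: no H
  1 × O (charge -1): no H
  Total hydrogens = 8.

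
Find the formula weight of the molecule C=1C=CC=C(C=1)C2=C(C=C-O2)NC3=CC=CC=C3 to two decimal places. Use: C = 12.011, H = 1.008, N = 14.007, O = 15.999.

Molecular formula: C16H13NO.
M = 16×12.011 + 13×1.008 + 1×14.007 + 1×15.999 = 235.29 g/mol.

235.29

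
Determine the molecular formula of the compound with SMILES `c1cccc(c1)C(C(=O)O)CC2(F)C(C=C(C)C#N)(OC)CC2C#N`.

Heavy atoms from the SMILES: 19 C, 1 F, 2 N, 3 O.
Implicit hydrogens by atom environment:
  6 × C: no H
  5 × C (aromatic): 1 H each → 5
  3 × C: 1 H each → 3
  2 × C: 3 H each → 6
  2 × C: 2 H each → 4
  2 × N: no H
  2 × O: no H
  1 × C (aromatic): no H
  1 × F: no H
  1 × O: 1 H
  Total hydrogens = 19.
Molecular formula: C19H19FN2O3

C19H19FN2O3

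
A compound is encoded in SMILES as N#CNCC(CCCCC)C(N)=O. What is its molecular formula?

Heavy atoms from the SMILES: 9 C, 3 N, 1 O.
Implicit hydrogens by atom environment:
  5 × C: 2 H each → 10
  2 × C: no H
  1 × C: 3 H
  1 × C: 1 H
  1 × N: 2 H
  1 × N: 1 H
  1 × N: no H
  1 × O: no H
  Total hydrogens = 17.
Molecular formula: C9H17N3O

C9H17N3O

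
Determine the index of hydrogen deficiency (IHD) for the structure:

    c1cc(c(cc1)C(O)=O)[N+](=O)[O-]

6

Molecular formula from the SMILES: C7H5NO4.
DoU = (2C + 2 + N − H − X)/2 = (2·7 + 2 + 1 − 5 − 0)/2 = 12/2 = 6.
(Structurally: 1 ring(s) + 5 π bond(s) = 6.)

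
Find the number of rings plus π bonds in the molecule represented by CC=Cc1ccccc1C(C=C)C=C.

7

Molecular formula from the SMILES: C14H16.
DoU = (2C + 2 + N − H − X)/2 = (2·14 + 2 + 0 − 16 − 0)/2 = 14/2 = 7.
(Structurally: 1 ring(s) + 6 π bond(s) = 7.)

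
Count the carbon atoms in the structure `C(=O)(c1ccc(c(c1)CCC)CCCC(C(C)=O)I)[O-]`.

The symbol for carbon appears 16 times in the SMILES. Lowercase c denotes aromatic carbon and counts toward C.

16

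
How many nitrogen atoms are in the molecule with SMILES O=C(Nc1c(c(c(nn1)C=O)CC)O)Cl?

3

The symbol for nitrogen appears 3 times in the SMILES.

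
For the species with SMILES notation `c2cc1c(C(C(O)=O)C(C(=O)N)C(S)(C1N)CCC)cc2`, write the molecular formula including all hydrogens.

C15H20N2O3S

Heavy atoms from the SMILES: 15 C, 2 N, 3 O, 1 S.
Implicit hydrogens by atom environment:
  4 × C (aromatic): 1 H each → 4
  3 × C: 1 H each → 3
  3 × C: no H
  2 × C: 2 H each → 4
  2 × C (aromatic): no H
  2 × N: 2 H each → 4
  2 × O: no H
  1 × C: 3 H
  1 × O: 1 H
  1 × S: 1 H
  Total hydrogens = 20.
Molecular formula: C15H20N2O3S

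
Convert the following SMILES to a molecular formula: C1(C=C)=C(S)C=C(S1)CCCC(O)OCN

C11H17NO2S2

Heavy atoms from the SMILES: 11 C, 1 N, 2 O, 2 S.
Implicit hydrogens by atom environment:
  5 × C: 2 H each → 10
  3 × C (aromatic): no H
  2 × C: 1 H each → 2
  1 × C (aromatic): 1 H
  1 × N: 2 H
  1 × O: 1 H
  1 × O: no H
  1 × S: 1 H
  1 × S (aromatic): no H
  Total hydrogens = 17.
Molecular formula: C11H17NO2S2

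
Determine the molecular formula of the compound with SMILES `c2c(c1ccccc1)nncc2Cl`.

C10H7ClN2

Heavy atoms from the SMILES: 10 C, 1 Cl, 2 N.
Implicit hydrogens by atom environment:
  7 × C (aromatic): 1 H each → 7
  3 × C (aromatic): no H
  2 × N (aromatic): no H
  1 × Cl: no H
  Total hydrogens = 7.
Molecular formula: C10H7ClN2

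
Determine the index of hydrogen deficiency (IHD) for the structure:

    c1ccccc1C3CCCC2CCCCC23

6

Molecular formula from the SMILES: C16H22.
DoU = (2C + 2 + N − H − X)/2 = (2·16 + 2 + 0 − 22 − 0)/2 = 12/2 = 6.
(Structurally: 3 ring(s) + 3 π bond(s) = 6.)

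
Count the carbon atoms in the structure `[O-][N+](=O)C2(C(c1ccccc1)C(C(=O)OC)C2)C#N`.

13

The symbol for carbon appears 13 times in the SMILES. Lowercase c denotes aromatic carbon and counts toward C.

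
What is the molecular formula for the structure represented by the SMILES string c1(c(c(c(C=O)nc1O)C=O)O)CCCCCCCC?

Heavy atoms from the SMILES: 15 C, 1 N, 4 O.
Implicit hydrogens by atom environment:
  7 × C: 2 H each → 14
  5 × C (aromatic): no H
  2 × C: 1 H each → 2
  2 × O: 1 H each → 2
  2 × O: no H
  1 × C: 3 H
  1 × N (aromatic): no H
  Total hydrogens = 21.
Molecular formula: C15H21NO4

C15H21NO4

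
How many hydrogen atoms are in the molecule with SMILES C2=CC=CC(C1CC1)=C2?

10

Hydrogens are implicit in SMILES; fill each atom to its normal valence:
  5 × C (aromatic): 1 H each → 5
  2 × C: 2 H each → 4
  1 × C: 1 H
  1 × C (aromatic): no H
  Total hydrogens = 10.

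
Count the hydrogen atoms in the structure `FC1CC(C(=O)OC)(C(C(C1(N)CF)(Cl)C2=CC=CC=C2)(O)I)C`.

Hydrogens are implicit in SMILES; fill each atom to its normal valence:
  5 × C (aromatic): 1 H each → 5
  5 × C: no H
  2 × C: 3 H each → 6
  2 × C: 2 H each → 4
  2 × F: no H
  2 × O: no H
  1 × C: 1 H
  1 × C (aromatic): no H
  1 × Cl: no H
  1 × I: no H
  1 × N: 2 H
  1 × O: 1 H
  Total hydrogens = 19.

19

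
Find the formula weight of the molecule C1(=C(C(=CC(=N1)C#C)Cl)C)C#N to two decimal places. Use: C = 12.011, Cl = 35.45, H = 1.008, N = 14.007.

176.60

Molecular formula: C9H5ClN2.
M = 9×12.011 + 1×35.45 + 5×1.008 + 2×14.007 = 176.60 g/mol.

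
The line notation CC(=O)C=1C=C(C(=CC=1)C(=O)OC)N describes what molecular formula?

C10H11NO3

Heavy atoms from the SMILES: 10 C, 1 N, 3 O.
Implicit hydrogens by atom environment:
  3 × C (aromatic): 1 H each → 3
  3 × C (aromatic): no H
  3 × O: no H
  2 × C: 3 H each → 6
  2 × C: no H
  1 × N: 2 H
  Total hydrogens = 11.
Molecular formula: C10H11NO3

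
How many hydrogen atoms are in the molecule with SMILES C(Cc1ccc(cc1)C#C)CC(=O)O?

12

Hydrogens are implicit in SMILES; fill each atom to its normal valence:
  4 × C (aromatic): 1 H each → 4
  3 × C: 2 H each → 6
  2 × C (aromatic): no H
  2 × C: no H
  1 × C: 1 H
  1 × O: 1 H
  1 × O: no H
  Total hydrogens = 12.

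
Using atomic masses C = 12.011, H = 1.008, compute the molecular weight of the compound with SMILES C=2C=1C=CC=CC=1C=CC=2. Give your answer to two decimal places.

Molecular formula: C10H8.
M = 10×12.011 + 8×1.008 = 128.17 g/mol.

128.17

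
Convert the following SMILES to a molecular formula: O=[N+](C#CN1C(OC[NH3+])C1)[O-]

Heavy atoms from the SMILES: 5 C, 3 N, 3 O.
Implicit hydrogens by atom environment:
  2 × C: 2 H each → 4
  2 × C: no H
  2 × O: no H
  1 × C: 1 H
  1 × N (charge +1): 3 H
  1 × N: no H
  1 × N (charge +1): no H
  1 × O (charge -1): no H
  Total hydrogens = 8.
Net charge +1.
Molecular formula: C5H8N3O3+

C5H8N3O3+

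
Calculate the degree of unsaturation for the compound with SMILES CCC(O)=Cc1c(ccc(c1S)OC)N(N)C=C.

6

Molecular formula from the SMILES: C13H18N2O2S.
DoU = (2C + 2 + N − H − X)/2 = (2·13 + 2 + 2 − 18 − 0)/2 = 12/2 = 6.
(Structurally: 1 ring(s) + 5 π bond(s) = 6.)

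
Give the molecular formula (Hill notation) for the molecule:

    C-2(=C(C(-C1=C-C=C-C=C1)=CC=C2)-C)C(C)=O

Heavy atoms from the SMILES: 15 C, 1 O.
Implicit hydrogens by atom environment:
  8 × C (aromatic): 1 H each → 8
  4 × C (aromatic): no H
  2 × C: 3 H each → 6
  1 × C: no H
  1 × O: no H
  Total hydrogens = 14.
Molecular formula: C15H14O

C15H14O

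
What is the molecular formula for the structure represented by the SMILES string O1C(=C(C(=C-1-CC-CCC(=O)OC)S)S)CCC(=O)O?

C13H18O5S2

Heavy atoms from the SMILES: 13 C, 5 O, 2 S.
Implicit hydrogens by atom environment:
  6 × C: 2 H each → 12
  4 × C (aromatic): no H
  3 × O: no H
  2 × C: no H
  2 × S: 1 H each → 2
  1 × C: 3 H
  1 × O: 1 H
  1 × O (aromatic): no H
  Total hydrogens = 18.
Molecular formula: C13H18O5S2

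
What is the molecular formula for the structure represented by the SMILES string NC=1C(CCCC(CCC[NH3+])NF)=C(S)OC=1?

Heavy atoms from the SMILES: 11 C, 1 F, 3 N, 1 O, 1 S.
Implicit hydrogens by atom environment:
  6 × C: 2 H each → 12
  3 × C (aromatic): no H
  1 × C (aromatic): 1 H
  1 × C: 1 H
  1 × F: no H
  1 × N (charge +1): 3 H
  1 × N: 2 H
  1 × N: 1 H
  1 × O (aromatic): no H
  1 × S: 1 H
  Total hydrogens = 21.
Net charge +1.
Molecular formula: C11H21FN3OS+

C11H21FN3OS+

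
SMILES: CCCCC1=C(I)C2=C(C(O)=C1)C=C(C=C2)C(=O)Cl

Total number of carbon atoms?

The symbol for carbon appears 15 times in the SMILES. (Cl is a single chlorine, not C + l.)

15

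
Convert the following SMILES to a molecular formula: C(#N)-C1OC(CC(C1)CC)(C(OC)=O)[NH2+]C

C11H19N2O3+

Heavy atoms from the SMILES: 11 C, 2 N, 3 O.
Implicit hydrogens by atom environment:
  3 × C: 3 H each → 9
  3 × C: 2 H each → 6
  3 × C: no H
  3 × O: no H
  2 × C: 1 H each → 2
  1 × N (charge +1): 2 H
  1 × N: no H
  Total hydrogens = 19.
Net charge +1.
Molecular formula: C11H19N2O3+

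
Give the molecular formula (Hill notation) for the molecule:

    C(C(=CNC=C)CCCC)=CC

C11H19N

Heavy atoms from the SMILES: 11 C, 1 N.
Implicit hydrogens by atom environment:
  4 × C: 2 H each → 8
  4 × C: 1 H each → 4
  2 × C: 3 H each → 6
  1 × C: no H
  1 × N: 1 H
  Total hydrogens = 19.
Molecular formula: C11H19N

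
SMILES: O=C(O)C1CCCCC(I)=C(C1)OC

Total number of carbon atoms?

10

The symbol for carbon appears 10 times in the SMILES.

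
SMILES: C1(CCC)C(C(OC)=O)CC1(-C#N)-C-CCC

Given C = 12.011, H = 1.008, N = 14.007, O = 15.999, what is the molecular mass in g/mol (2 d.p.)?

Molecular formula: C14H23NO2.
M = 14×12.011 + 23×1.008 + 1×14.007 + 2×15.999 = 237.34 g/mol.

237.34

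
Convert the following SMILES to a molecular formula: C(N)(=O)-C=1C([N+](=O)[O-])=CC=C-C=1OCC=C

Heavy atoms from the SMILES: 10 C, 2 N, 4 O.
Implicit hydrogens by atom environment:
  3 × C (aromatic): 1 H each → 3
  3 × C (aromatic): no H
  3 × O: no H
  2 × C: 2 H each → 4
  1 × C: 1 H
  1 × C: no H
  1 × N: 2 H
  1 × N (charge +1): no H
  1 × O (charge -1): no H
  Total hydrogens = 10.
Molecular formula: C10H10N2O4

C10H10N2O4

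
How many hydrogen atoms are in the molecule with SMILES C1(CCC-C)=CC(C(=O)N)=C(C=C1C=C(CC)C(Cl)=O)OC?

22

Hydrogens are implicit in SMILES; fill each atom to its normal valence:
  4 × C: 2 H each → 8
  4 × C (aromatic): no H
  3 × C: 3 H each → 9
  3 × C: no H
  3 × O: no H
  2 × C (aromatic): 1 H each → 2
  1 × C: 1 H
  1 × Cl: no H
  1 × N: 2 H
  Total hydrogens = 22.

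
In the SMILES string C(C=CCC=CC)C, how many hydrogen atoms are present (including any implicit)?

14

Hydrogens are implicit in SMILES; fill each atom to its normal valence:
  4 × C: 1 H each → 4
  2 × C: 3 H each → 6
  2 × C: 2 H each → 4
  Total hydrogens = 14.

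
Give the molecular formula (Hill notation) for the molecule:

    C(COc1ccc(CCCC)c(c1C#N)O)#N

Heavy atoms from the SMILES: 13 C, 2 N, 2 O.
Implicit hydrogens by atom environment:
  4 × C: 2 H each → 8
  4 × C (aromatic): no H
  2 × C (aromatic): 1 H each → 2
  2 × C: no H
  2 × N: no H
  1 × C: 3 H
  1 × O: 1 H
  1 × O: no H
  Total hydrogens = 14.
Molecular formula: C13H14N2O2

C13H14N2O2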